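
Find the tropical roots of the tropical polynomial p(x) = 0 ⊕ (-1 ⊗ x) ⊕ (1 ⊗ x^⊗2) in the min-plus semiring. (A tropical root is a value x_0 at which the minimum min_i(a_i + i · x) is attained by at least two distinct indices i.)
Roots: {-2, 1}

Each tropical root is a break point of the lower envelope of the lines y = a_i + i · x (there are 3 lines, with slopes 0, 1, ..., 2). Only the lines that attain the minimum somewhere contribute to roots; other lines are dominated. Here the surviving (envelope) indices are i = 2, i = 1, i = 0.
Intersections between consecutive envelope lines give the roots: for adjacent envelope indices i < j the intersection is x = (a_i − a_j) / (j − i). Reading off the sorted break points: {-2, 1}.
Verification: at each break x_0, at least two indices attain the minimum of min_i(a_i + i · x_0).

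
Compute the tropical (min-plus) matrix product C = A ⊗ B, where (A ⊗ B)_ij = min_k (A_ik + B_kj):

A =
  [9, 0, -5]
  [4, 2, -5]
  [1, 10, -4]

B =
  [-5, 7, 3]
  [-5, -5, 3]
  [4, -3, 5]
A ⊗ B =
  [-5, -8, 0]
  [-3, -8, 0]
  [-4, -7, 1]

Apply the min-plus product entry-by-entry:
  C[0][0] = min over k of (A[0][0] + B[0][0] = 9 + -5 = 4, A[0][1] + B[1][0] = 0 + -5 = -5, A[0][2] + B[2][0] = -5 + 4 = -1) = -5 (attained at k = 1)
  C[0][1] = min over k of (A[0][0] + B[0][1] = 9 + 7 = 16, A[0][1] + B[1][1] = 0 + -5 = -5, A[0][2] + B[2][1] = -5 + -3 = -8) = -8 (attained at k = 2)
  C[0][2] = min over k of (A[0][0] + B[0][2] = 9 + 3 = 12, A[0][1] + B[1][2] = 0 + 3 = 3, A[0][2] + B[2][2] = -5 + 5 = 0) = 0 (attained at k = 2)
  C[1][0] = min over k of (A[1][0] + B[0][0] = 4 + -5 = -1, A[1][1] + B[1][0] = 2 + -5 = -3, A[1][2] + B[2][0] = -5 + 4 = -1) = -3 (attained at k = 1)
  C[1][1] = min over k of (A[1][0] + B[0][1] = 4 + 7 = 11, A[1][1] + B[1][1] = 2 + -5 = -3, A[1][2] + B[2][1] = -5 + -3 = -8) = -8 (attained at k = 2)
  C[1][2] = min over k of (A[1][0] + B[0][2] = 4 + 3 = 7, A[1][1] + B[1][2] = 2 + 3 = 5, A[1][2] + B[2][2] = -5 + 5 = 0) = 0 (attained at k = 2)
  C[2][0] = min over k of (A[2][0] + B[0][0] = 1 + -5 = -4, A[2][1] + B[1][0] = 10 + -5 = 5, A[2][2] + B[2][0] = -4 + 4 = 0) = -4 (attained at k = 0)
  C[2][1] = min over k of (A[2][0] + B[0][1] = 1 + 7 = 8, A[2][1] + B[1][1] = 10 + -5 = 5, A[2][2] + B[2][1] = -4 + -3 = -7) = -7 (attained at k = 2)
  C[2][2] = min over k of (A[2][0] + B[0][2] = 1 + 3 = 4, A[2][1] + B[1][2] = 10 + 3 = 13, A[2][2] + B[2][2] = -4 + 5 = 1) = 1 (attained at k = 2)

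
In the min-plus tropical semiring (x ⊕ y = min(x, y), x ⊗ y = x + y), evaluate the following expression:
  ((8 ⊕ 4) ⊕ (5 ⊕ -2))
((8 ⊕ 4) ⊕ (5 ⊕ -2)) = -2

Expand innermost to outermost. Recall ⊕ takes the minimum of its arguments and ⊗ takes their sum. Working out the expression ((8 ⊕ 4) ⊕ (5 ⊕ -2)) gives -2.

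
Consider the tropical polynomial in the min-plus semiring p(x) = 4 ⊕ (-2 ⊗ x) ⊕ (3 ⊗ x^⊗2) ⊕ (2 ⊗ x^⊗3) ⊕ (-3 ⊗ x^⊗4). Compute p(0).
p(0) = -3

A tropical monomial a ⊗ x^⊗i evaluates to a + i · x. Evaluating each term at x = 0:
  Term 0 contributes 4 + 0 · 0 = 4
  Term 1 contributes -2 + 1 · 0 = -2
  Term 2 contributes 3 + 2 · 0 = 3
  Term 3 contributes 2 + 3 · 0 = 2
  Term 4 contributes -3 + 4 · 0 = -3
p(0) = ⊕ of these = min[4, -2, 3, 2, -3] = -3.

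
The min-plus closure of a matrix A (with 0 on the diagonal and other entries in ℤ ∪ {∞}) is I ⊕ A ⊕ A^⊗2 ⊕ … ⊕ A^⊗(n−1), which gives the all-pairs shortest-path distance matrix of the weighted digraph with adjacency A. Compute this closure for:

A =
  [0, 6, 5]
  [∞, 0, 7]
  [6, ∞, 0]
Closure =
  [0, 6, 5]
  [13, 0, 7]
  [6, 12, 0]

This is the Floyd-Warshall all-pairs shortest-path computation. For each intermediate vertex k = 0, 1, …, 2, update dist[i][j] ← min(dist[i][j], dist[i][k] + dist[k][j]). The final matrix gives, for each (i, j), the minimum total weight of any directed path from i to j (possibly empty when i = j).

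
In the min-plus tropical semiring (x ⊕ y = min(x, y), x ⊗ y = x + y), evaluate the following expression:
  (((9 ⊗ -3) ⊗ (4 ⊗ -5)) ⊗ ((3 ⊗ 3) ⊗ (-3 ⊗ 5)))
(((9 ⊗ -3) ⊗ (4 ⊗ -5)) ⊗ ((3 ⊗ 3) ⊗ (-3 ⊗ 5))) = 13

Expand innermost to outermost. Recall ⊕ takes the minimum of its arguments and ⊗ takes their sum. Working out the expression (((9 ⊗ -3) ⊗ (4 ⊗ -5)) ⊗ ((3 ⊗ 3) ⊗ (-3 ⊗ 5))) gives 13.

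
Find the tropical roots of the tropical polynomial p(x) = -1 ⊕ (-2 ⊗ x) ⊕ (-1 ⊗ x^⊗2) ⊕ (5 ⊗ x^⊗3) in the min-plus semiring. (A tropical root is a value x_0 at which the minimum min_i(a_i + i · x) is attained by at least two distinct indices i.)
Roots: {-6, -1, 1}

Each tropical root is a break point of the lower envelope of the lines y = a_i + i · x (there are 4 lines, with slopes 0, 1, ..., 3). Only the lines that attain the minimum somewhere contribute to roots; other lines are dominated. Here the surviving (envelope) indices are i = 3, i = 2, i = 1, i = 0.
Intersections between consecutive envelope lines give the roots: for adjacent envelope indices i < j the intersection is x = (a_i − a_j) / (j − i). Reading off the sorted break points: {-6, -1, 1}.
Verification: at each break x_0, at least two indices attain the minimum of min_i(a_i + i · x_0).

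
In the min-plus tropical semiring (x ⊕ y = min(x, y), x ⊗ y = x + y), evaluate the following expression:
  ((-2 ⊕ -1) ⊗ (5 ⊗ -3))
((-2 ⊕ -1) ⊗ (5 ⊗ -3)) = 0

Expand innermost to outermost. Recall ⊕ takes the minimum of its arguments and ⊗ takes their sum. Working out the expression ((-2 ⊕ -1) ⊗ (5 ⊗ -3)) gives 0.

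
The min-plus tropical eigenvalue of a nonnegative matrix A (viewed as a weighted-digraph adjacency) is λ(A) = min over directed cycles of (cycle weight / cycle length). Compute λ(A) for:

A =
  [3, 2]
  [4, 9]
λ(A) = 3

Enumerate directed cycles and compute their means (weight / length). Sample:
  cycle 0 → 0: weight = 3, length = 1, mean = 3/1 ≈ 3.000
  cycle 1 → 1: weight = 9, length = 1, mean = 9/1 ≈ 9.000
  cycle 0 → 1 → 0: weight = 6, length = 2, mean = 6/2 ≈ 3.000
  cycle 1 → 0 → 1: weight = 6, length = 2, mean = 6/2 ≈ 3.000
Minimum mean = 3.000, attained e.g. along the cycle 0 → 0 with weight 3 and length 1. So λ(A) = 3/1 = 3.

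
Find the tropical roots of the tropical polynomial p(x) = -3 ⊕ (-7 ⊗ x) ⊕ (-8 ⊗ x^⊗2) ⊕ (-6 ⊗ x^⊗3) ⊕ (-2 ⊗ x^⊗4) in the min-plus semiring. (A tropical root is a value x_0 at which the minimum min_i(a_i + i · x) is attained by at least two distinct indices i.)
Roots: {-4, -2, 1, 4}

Each tropical root is a break point of the lower envelope of the lines y = a_i + i · x (there are 5 lines, with slopes 0, 1, ..., 4). Only the lines that attain the minimum somewhere contribute to roots; other lines are dominated. Here the surviving (envelope) indices are i = 4, i = 3, i = 2, i = 1, i = 0.
Intersections between consecutive envelope lines give the roots: for adjacent envelope indices i < j the intersection is x = (a_i − a_j) / (j − i). Reading off the sorted break points: {-4, -2, 1, 4}.
Verification: at each break x_0, at least two indices attain the minimum of min_i(a_i + i · x_0).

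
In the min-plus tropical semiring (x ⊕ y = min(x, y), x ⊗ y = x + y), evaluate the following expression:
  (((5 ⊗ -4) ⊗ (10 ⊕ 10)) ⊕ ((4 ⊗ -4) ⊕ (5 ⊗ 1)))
(((5 ⊗ -4) ⊗ (10 ⊕ 10)) ⊕ ((4 ⊗ -4) ⊕ (5 ⊗ 1))) = 0

Expand innermost to outermost. Recall ⊕ takes the minimum of its arguments and ⊗ takes their sum. Working out the expression (((5 ⊗ -4) ⊗ (10 ⊕ 10)) ⊕ ((4 ⊗ -4) ⊕ (5 ⊗ 1))) gives 0.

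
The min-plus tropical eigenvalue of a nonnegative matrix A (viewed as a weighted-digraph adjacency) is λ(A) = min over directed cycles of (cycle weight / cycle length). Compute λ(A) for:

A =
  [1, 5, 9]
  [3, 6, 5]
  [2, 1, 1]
λ(A) = 1

Enumerate directed cycles and compute their means (weight / length). Sample:
  cycle 0 → 0: weight = 1, length = 1, mean = 1/1 ≈ 1.000
  cycle 1 → 1: weight = 6, length = 1, mean = 6/1 ≈ 6.000
  cycle 2 → 2: weight = 1, length = 1, mean = 1/1 ≈ 1.000
  cycle 0 → 1 → 0: weight = 8, length = 2, mean = 8/2 ≈ 4.000
  cycle 0 → 2 → 0: weight = 11, length = 2, mean = 11/2 ≈ 5.500
  cycle 1 → 0 → 1: weight = 8, length = 2, mean = 8/2 ≈ 4.000
Minimum mean = 1.000, attained e.g. along the cycle 0 → 0 with weight 1 and length 1. So λ(A) = 1/1 = 1.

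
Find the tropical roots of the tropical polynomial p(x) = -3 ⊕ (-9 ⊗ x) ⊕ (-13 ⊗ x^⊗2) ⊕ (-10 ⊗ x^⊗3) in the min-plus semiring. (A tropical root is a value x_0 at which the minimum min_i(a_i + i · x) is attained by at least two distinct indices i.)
Roots: {-3, 4, 6}

Each tropical root is a break point of the lower envelope of the lines y = a_i + i · x (there are 4 lines, with slopes 0, 1, ..., 3). Only the lines that attain the minimum somewhere contribute to roots; other lines are dominated. Here the surviving (envelope) indices are i = 3, i = 2, i = 1, i = 0.
Intersections between consecutive envelope lines give the roots: for adjacent envelope indices i < j the intersection is x = (a_i − a_j) / (j − i). Reading off the sorted break points: {-3, 4, 6}.
Verification: at each break x_0, at least two indices attain the minimum of min_i(a_i + i · x_0).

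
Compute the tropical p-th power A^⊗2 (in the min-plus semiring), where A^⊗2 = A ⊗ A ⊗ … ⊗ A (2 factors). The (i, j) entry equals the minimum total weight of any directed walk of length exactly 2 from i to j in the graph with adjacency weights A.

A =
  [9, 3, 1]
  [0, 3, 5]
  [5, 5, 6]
A^⊗2 =
  [3, 6, 7]
  [3, 3, 1]
  [5, 8, 6]

Each entry (A^⊗2)_ij equals the minimum over all length-2 walks i = v_0 → v_1 → … → v_2 = j of Σ_t A[v_t][v_{t+1}]. For example, for (i, j) = (0, 2) we minimise over 3 possible intermediate vertex sequences; the minimum is 7, attained along the walk 0 → 2 → 2.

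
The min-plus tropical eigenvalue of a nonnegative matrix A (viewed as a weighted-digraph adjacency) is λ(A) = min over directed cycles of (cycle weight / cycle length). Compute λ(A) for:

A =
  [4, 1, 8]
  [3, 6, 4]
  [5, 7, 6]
λ(A) = 2

Enumerate directed cycles and compute their means (weight / length). Sample:
  cycle 0 → 0: weight = 4, length = 1, mean = 4/1 ≈ 4.000
  cycle 1 → 1: weight = 6, length = 1, mean = 6/1 ≈ 6.000
  cycle 2 → 2: weight = 6, length = 1, mean = 6/1 ≈ 6.000
  cycle 0 → 1 → 0: weight = 4, length = 2, mean = 4/2 ≈ 2.000
  cycle 0 → 2 → 0: weight = 13, length = 2, mean = 13/2 ≈ 6.500
  cycle 1 → 0 → 1: weight = 4, length = 2, mean = 4/2 ≈ 2.000
Minimum mean = 2.000, attained e.g. along the cycle 0 → 1 → 0 with weight 4 and length 2. So λ(A) = 4/2 = 2.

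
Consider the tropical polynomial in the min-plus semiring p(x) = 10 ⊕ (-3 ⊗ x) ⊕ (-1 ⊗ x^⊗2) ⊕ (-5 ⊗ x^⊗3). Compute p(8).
p(8) = 5

A tropical monomial a ⊗ x^⊗i evaluates to a + i · x. Evaluating each term at x = 8:
  Term 0 contributes 10 + 0 · 8 = 10
  Term 1 contributes -3 + 1 · 8 = 5
  Term 2 contributes -1 + 2 · 8 = 15
  Term 3 contributes -5 + 3 · 8 = 19
p(8) = ⊕ of these = min[10, 5, 15, 19] = 5.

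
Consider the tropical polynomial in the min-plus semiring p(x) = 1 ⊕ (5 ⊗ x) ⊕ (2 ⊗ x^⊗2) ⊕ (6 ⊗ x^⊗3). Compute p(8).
p(8) = 1

A tropical monomial a ⊗ x^⊗i evaluates to a + i · x. Evaluating each term at x = 8:
  Term 0 contributes 1 + 0 · 8 = 1
  Term 1 contributes 5 + 1 · 8 = 13
  Term 2 contributes 2 + 2 · 8 = 18
  Term 3 contributes 6 + 3 · 8 = 30
p(8) = ⊕ of these = min[1, 13, 18, 30] = 1.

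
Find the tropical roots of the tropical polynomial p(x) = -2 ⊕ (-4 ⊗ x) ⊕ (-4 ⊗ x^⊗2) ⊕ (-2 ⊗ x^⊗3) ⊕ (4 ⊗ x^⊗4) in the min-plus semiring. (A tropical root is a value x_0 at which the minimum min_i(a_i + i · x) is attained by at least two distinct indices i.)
Roots: {-6, -2, 0, 2}

Each tropical root is a break point of the lower envelope of the lines y = a_i + i · x (there are 5 lines, with slopes 0, 1, ..., 4). Only the lines that attain the minimum somewhere contribute to roots; other lines are dominated. Here the surviving (envelope) indices are i = 4, i = 3, i = 2, i = 1, i = 0.
Intersections between consecutive envelope lines give the roots: for adjacent envelope indices i < j the intersection is x = (a_i − a_j) / (j − i). Reading off the sorted break points: {-6, -2, 0, 2}.
Verification: at each break x_0, at least two indices attain the minimum of min_i(a_i + i · x_0).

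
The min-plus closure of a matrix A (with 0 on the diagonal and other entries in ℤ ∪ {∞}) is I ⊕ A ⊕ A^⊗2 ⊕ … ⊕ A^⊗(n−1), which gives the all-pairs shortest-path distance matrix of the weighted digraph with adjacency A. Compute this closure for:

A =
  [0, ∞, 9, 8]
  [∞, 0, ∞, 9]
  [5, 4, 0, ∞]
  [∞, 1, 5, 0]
Closure =
  [0, 9, 9, 8]
  [19, 0, 14, 9]
  [5, 4, 0, 13]
  [10, 1, 5, 0]

This is the Floyd-Warshall all-pairs shortest-path computation. For each intermediate vertex k = 0, 1, …, 3, update dist[i][j] ← min(dist[i][j], dist[i][k] + dist[k][j]). The final matrix gives, for each (i, j), the minimum total weight of any directed path from i to j (possibly empty when i = j).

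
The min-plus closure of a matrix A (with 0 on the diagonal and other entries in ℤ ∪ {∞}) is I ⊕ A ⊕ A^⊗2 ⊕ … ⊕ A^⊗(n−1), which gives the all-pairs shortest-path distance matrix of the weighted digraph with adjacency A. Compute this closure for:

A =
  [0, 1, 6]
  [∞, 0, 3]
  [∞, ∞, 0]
Closure =
  [0, 1, 4]
  [∞, 0, 3]
  [∞, ∞, 0]

This is the Floyd-Warshall all-pairs shortest-path computation. For each intermediate vertex k = 0, 1, …, 2, update dist[i][j] ← min(dist[i][j], dist[i][k] + dist[k][j]). The final matrix gives, for each (i, j), the minimum total weight of any directed path from i to j (possibly empty when i = j).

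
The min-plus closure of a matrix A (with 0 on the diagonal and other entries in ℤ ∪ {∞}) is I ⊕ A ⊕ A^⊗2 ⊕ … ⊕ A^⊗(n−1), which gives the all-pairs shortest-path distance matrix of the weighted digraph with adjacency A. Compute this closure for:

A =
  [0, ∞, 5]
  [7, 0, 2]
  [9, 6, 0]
Closure =
  [0, 11, 5]
  [7, 0, 2]
  [9, 6, 0]

This is the Floyd-Warshall all-pairs shortest-path computation. For each intermediate vertex k = 0, 1, …, 2, update dist[i][j] ← min(dist[i][j], dist[i][k] + dist[k][j]). The final matrix gives, for each (i, j), the minimum total weight of any directed path from i to j (possibly empty when i = j).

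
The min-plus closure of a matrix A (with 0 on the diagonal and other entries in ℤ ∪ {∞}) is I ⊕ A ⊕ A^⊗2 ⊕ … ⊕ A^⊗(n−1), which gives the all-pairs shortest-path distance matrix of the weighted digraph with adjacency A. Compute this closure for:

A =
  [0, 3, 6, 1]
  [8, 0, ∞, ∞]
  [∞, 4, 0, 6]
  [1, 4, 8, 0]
Closure =
  [0, 3, 6, 1]
  [8, 0, 14, 9]
  [7, 4, 0, 6]
  [1, 4, 7, 0]

This is the Floyd-Warshall all-pairs shortest-path computation. For each intermediate vertex k = 0, 1, …, 3, update dist[i][j] ← min(dist[i][j], dist[i][k] + dist[k][j]). The final matrix gives, for each (i, j), the minimum total weight of any directed path from i to j (possibly empty when i = j).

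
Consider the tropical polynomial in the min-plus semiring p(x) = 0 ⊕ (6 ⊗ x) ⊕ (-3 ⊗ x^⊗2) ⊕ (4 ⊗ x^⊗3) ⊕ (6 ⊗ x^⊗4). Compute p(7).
p(7) = 0

A tropical monomial a ⊗ x^⊗i evaluates to a + i · x. Evaluating each term at x = 7:
  Term 0 contributes 0 + 0 · 7 = 0
  Term 1 contributes 6 + 1 · 7 = 13
  Term 2 contributes -3 + 2 · 7 = 11
  Term 3 contributes 4 + 3 · 7 = 25
  Term 4 contributes 6 + 4 · 7 = 34
p(7) = ⊕ of these = min[0, 13, 11, 25, 34] = 0.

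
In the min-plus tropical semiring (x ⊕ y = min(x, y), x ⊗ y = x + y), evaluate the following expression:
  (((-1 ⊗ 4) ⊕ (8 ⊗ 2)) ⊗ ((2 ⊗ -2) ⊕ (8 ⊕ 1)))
(((-1 ⊗ 4) ⊕ (8 ⊗ 2)) ⊗ ((2 ⊗ -2) ⊕ (8 ⊕ 1))) = 3

Expand innermost to outermost. Recall ⊕ takes the minimum of its arguments and ⊗ takes their sum. Working out the expression (((-1 ⊗ 4) ⊕ (8 ⊗ 2)) ⊗ ((2 ⊗ -2) ⊕ (8 ⊕ 1))) gives 3.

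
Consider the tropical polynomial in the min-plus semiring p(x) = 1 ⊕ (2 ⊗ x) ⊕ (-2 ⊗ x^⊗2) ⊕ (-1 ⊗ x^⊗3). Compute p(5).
p(5) = 1

A tropical monomial a ⊗ x^⊗i evaluates to a + i · x. Evaluating each term at x = 5:
  Term 0 contributes 1 + 0 · 5 = 1
  Term 1 contributes 2 + 1 · 5 = 7
  Term 2 contributes -2 + 2 · 5 = 8
  Term 3 contributes -1 + 3 · 5 = 14
p(5) = ⊕ of these = min[1, 7, 8, 14] = 1.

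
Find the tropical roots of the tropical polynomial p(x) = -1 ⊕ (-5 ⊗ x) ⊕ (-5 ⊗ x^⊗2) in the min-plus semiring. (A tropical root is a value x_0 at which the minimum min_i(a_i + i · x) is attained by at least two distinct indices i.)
Roots: {0, 4}

Each tropical root is a break point of the lower envelope of the lines y = a_i + i · x (there are 3 lines, with slopes 0, 1, ..., 2). Only the lines that attain the minimum somewhere contribute to roots; other lines are dominated. Here the surviving (envelope) indices are i = 2, i = 1, i = 0.
Intersections between consecutive envelope lines give the roots: for adjacent envelope indices i < j the intersection is x = (a_i − a_j) / (j − i). Reading off the sorted break points: {0, 4}.
Verification: at each break x_0, at least two indices attain the minimum of min_i(a_i + i · x_0).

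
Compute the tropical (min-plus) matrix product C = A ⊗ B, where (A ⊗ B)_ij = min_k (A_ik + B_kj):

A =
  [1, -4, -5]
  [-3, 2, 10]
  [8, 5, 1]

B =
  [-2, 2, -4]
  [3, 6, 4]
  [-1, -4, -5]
A ⊗ B =
  [-6, -9, -10]
  [-5, -1, -7]
  [0, -3, -4]

Apply the min-plus product entry-by-entry:
  C[0][0] = min over k of (A[0][0] + B[0][0] = 1 + -2 = -1, A[0][1] + B[1][0] = -4 + 3 = -1, A[0][2] + B[2][0] = -5 + -1 = -6) = -6 (attained at k = 2)
  C[0][1] = min over k of (A[0][0] + B[0][1] = 1 + 2 = 3, A[0][1] + B[1][1] = -4 + 6 = 2, A[0][2] + B[2][1] = -5 + -4 = -9) = -9 (attained at k = 2)
  C[0][2] = min over k of (A[0][0] + B[0][2] = 1 + -4 = -3, A[0][1] + B[1][2] = -4 + 4 = 0, A[0][2] + B[2][2] = -5 + -5 = -10) = -10 (attained at k = 2)
  C[1][0] = min over k of (A[1][0] + B[0][0] = -3 + -2 = -5, A[1][1] + B[1][0] = 2 + 3 = 5, A[1][2] + B[2][0] = 10 + -1 = 9) = -5 (attained at k = 0)
  C[1][1] = min over k of (A[1][0] + B[0][1] = -3 + 2 = -1, A[1][1] + B[1][1] = 2 + 6 = 8, A[1][2] + B[2][1] = 10 + -4 = 6) = -1 (attained at k = 0)
  C[1][2] = min over k of (A[1][0] + B[0][2] = -3 + -4 = -7, A[1][1] + B[1][2] = 2 + 4 = 6, A[1][2] + B[2][2] = 10 + -5 = 5) = -7 (attained at k = 0)
  C[2][0] = min over k of (A[2][0] + B[0][0] = 8 + -2 = 6, A[2][1] + B[1][0] = 5 + 3 = 8, A[2][2] + B[2][0] = 1 + -1 = 0) = 0 (attained at k = 2)
  C[2][1] = min over k of (A[2][0] + B[0][1] = 8 + 2 = 10, A[2][1] + B[1][1] = 5 + 6 = 11, A[2][2] + B[2][1] = 1 + -4 = -3) = -3 (attained at k = 2)
  C[2][2] = min over k of (A[2][0] + B[0][2] = 8 + -4 = 4, A[2][1] + B[1][2] = 5 + 4 = 9, A[2][2] + B[2][2] = 1 + -5 = -4) = -4 (attained at k = 2)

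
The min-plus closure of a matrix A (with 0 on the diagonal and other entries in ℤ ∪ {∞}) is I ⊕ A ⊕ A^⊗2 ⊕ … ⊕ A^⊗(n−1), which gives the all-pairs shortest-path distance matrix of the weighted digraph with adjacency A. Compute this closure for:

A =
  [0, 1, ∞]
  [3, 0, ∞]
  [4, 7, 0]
Closure =
  [0, 1, ∞]
  [3, 0, ∞]
  [4, 5, 0]

This is the Floyd-Warshall all-pairs shortest-path computation. For each intermediate vertex k = 0, 1, …, 2, update dist[i][j] ← min(dist[i][j], dist[i][k] + dist[k][j]). The final matrix gives, for each (i, j), the minimum total weight of any directed path from i to j (possibly empty when i = j).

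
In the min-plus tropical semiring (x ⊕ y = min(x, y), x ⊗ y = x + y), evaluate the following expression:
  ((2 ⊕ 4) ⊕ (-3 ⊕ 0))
((2 ⊕ 4) ⊕ (-3 ⊕ 0)) = -3

Expand innermost to outermost. Recall ⊕ takes the minimum of its arguments and ⊗ takes their sum. Working out the expression ((2 ⊕ 4) ⊕ (-3 ⊕ 0)) gives -3.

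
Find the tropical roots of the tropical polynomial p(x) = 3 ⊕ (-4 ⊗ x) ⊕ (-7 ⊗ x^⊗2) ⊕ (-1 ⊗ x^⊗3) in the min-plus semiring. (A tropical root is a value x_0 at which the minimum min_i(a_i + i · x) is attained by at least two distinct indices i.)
Roots: {-6, 3, 7}

Each tropical root is a break point of the lower envelope of the lines y = a_i + i · x (there are 4 lines, with slopes 0, 1, ..., 3). Only the lines that attain the minimum somewhere contribute to roots; other lines are dominated. Here the surviving (envelope) indices are i = 3, i = 2, i = 1, i = 0.
Intersections between consecutive envelope lines give the roots: for adjacent envelope indices i < j the intersection is x = (a_i − a_j) / (j − i). Reading off the sorted break points: {-6, 3, 7}.
Verification: at each break x_0, at least two indices attain the minimum of min_i(a_i + i · x_0).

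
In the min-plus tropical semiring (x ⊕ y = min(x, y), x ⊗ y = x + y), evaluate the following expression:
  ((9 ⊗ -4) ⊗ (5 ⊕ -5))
((9 ⊗ -4) ⊗ (5 ⊕ -5)) = 0

Expand innermost to outermost. Recall ⊕ takes the minimum of its arguments and ⊗ takes their sum. Working out the expression ((9 ⊗ -4) ⊗ (5 ⊕ -5)) gives 0.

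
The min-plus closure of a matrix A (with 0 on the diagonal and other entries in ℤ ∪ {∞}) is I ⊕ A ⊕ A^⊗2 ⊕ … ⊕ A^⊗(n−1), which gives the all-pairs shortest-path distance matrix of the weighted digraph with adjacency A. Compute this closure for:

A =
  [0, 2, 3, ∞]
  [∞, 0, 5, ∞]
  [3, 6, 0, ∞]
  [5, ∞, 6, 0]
Closure =
  [0, 2, 3, ∞]
  [8, 0, 5, ∞]
  [3, 5, 0, ∞]
  [5, 7, 6, 0]

This is the Floyd-Warshall all-pairs shortest-path computation. For each intermediate vertex k = 0, 1, …, 3, update dist[i][j] ← min(dist[i][j], dist[i][k] + dist[k][j]). The final matrix gives, for each (i, j), the minimum total weight of any directed path from i to j (possibly empty when i = j).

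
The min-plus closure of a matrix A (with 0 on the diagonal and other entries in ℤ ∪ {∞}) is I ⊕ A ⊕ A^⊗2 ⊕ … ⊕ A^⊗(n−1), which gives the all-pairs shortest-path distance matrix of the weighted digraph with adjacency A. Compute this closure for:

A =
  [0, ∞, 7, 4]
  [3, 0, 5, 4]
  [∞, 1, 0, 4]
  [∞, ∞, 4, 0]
Closure =
  [0, 8, 7, 4]
  [3, 0, 5, 4]
  [4, 1, 0, 4]
  [8, 5, 4, 0]

This is the Floyd-Warshall all-pairs shortest-path computation. For each intermediate vertex k = 0, 1, …, 3, update dist[i][j] ← min(dist[i][j], dist[i][k] + dist[k][j]). The final matrix gives, for each (i, j), the minimum total weight of any directed path from i to j (possibly empty when i = j).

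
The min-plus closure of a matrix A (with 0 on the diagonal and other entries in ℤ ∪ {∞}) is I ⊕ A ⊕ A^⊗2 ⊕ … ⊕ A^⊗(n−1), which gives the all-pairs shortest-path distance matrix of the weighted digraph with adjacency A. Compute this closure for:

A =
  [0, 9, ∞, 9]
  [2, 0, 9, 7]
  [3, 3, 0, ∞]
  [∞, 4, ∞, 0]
Closure =
  [0, 9, 18, 9]
  [2, 0, 9, 7]
  [3, 3, 0, 10]
  [6, 4, 13, 0]

This is the Floyd-Warshall all-pairs shortest-path computation. For each intermediate vertex k = 0, 1, …, 3, update dist[i][j] ← min(dist[i][j], dist[i][k] + dist[k][j]). The final matrix gives, for each (i, j), the minimum total weight of any directed path from i to j (possibly empty when i = j).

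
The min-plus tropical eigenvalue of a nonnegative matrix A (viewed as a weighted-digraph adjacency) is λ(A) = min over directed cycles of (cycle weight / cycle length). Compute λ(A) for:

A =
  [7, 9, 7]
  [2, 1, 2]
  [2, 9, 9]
λ(A) = 1

Enumerate directed cycles and compute their means (weight / length). Sample:
  cycle 0 → 0: weight = 7, length = 1, mean = 7/1 ≈ 7.000
  cycle 1 → 1: weight = 1, length = 1, mean = 1/1 ≈ 1.000
  cycle 2 → 2: weight = 9, length = 1, mean = 9/1 ≈ 9.000
  cycle 0 → 1 → 0: weight = 11, length = 2, mean = 11/2 ≈ 5.500
  cycle 0 → 2 → 0: weight = 9, length = 2, mean = 9/2 ≈ 4.500
  cycle 1 → 0 → 1: weight = 11, length = 2, mean = 11/2 ≈ 5.500
Minimum mean = 1.000, attained e.g. along the cycle 1 → 1 with weight 1 and length 1. So λ(A) = 1/1 = 1.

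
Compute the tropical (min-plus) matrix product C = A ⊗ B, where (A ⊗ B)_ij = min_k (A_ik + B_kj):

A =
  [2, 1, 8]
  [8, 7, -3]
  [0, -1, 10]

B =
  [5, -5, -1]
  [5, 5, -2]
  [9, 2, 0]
A ⊗ B =
  [6, -3, -1]
  [6, -1, -3]
  [4, -5, -3]

Apply the min-plus product entry-by-entry:
  C[0][0] = min over k of (A[0][0] + B[0][0] = 2 + 5 = 7, A[0][1] + B[1][0] = 1 + 5 = 6, A[0][2] + B[2][0] = 8 + 9 = 17) = 6 (attained at k = 1)
  C[0][1] = min over k of (A[0][0] + B[0][1] = 2 + -5 = -3, A[0][1] + B[1][1] = 1 + 5 = 6, A[0][2] + B[2][1] = 8 + 2 = 10) = -3 (attained at k = 0)
  C[0][2] = min over k of (A[0][0] + B[0][2] = 2 + -1 = 1, A[0][1] + B[1][2] = 1 + -2 = -1, A[0][2] + B[2][2] = 8 + 0 = 8) = -1 (attained at k = 1)
  C[1][0] = min over k of (A[1][0] + B[0][0] = 8 + 5 = 13, A[1][1] + B[1][0] = 7 + 5 = 12, A[1][2] + B[2][0] = -3 + 9 = 6) = 6 (attained at k = 2)
  C[1][1] = min over k of (A[1][0] + B[0][1] = 8 + -5 = 3, A[1][1] + B[1][1] = 7 + 5 = 12, A[1][2] + B[2][1] = -3 + 2 = -1) = -1 (attained at k = 2)
  C[1][2] = min over k of (A[1][0] + B[0][2] = 8 + -1 = 7, A[1][1] + B[1][2] = 7 + -2 = 5, A[1][2] + B[2][2] = -3 + 0 = -3) = -3 (attained at k = 2)
  C[2][0] = min over k of (A[2][0] + B[0][0] = 0 + 5 = 5, A[2][1] + B[1][0] = -1 + 5 = 4, A[2][2] + B[2][0] = 10 + 9 = 19) = 4 (attained at k = 1)
  C[2][1] = min over k of (A[2][0] + B[0][1] = 0 + -5 = -5, A[2][1] + B[1][1] = -1 + 5 = 4, A[2][2] + B[2][1] = 10 + 2 = 12) = -5 (attained at k = 0)
  C[2][2] = min over k of (A[2][0] + B[0][2] = 0 + -1 = -1, A[2][1] + B[1][2] = -1 + -2 = -3, A[2][2] + B[2][2] = 10 + 0 = 10) = -3 (attained at k = 1)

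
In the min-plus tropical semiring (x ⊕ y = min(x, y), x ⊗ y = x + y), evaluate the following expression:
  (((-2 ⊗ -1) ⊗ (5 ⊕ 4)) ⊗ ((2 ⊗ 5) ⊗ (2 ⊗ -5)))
(((-2 ⊗ -1) ⊗ (5 ⊕ 4)) ⊗ ((2 ⊗ 5) ⊗ (2 ⊗ -5))) = 5

Expand innermost to outermost. Recall ⊕ takes the minimum of its arguments and ⊗ takes their sum. Working out the expression (((-2 ⊗ -1) ⊗ (5 ⊕ 4)) ⊗ ((2 ⊗ 5) ⊗ (2 ⊗ -5))) gives 5.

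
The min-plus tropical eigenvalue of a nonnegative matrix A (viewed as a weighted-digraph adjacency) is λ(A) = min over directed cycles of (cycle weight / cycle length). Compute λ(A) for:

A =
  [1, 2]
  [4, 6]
λ(A) = 1

Enumerate directed cycles and compute their means (weight / length). Sample:
  cycle 0 → 0: weight = 1, length = 1, mean = 1/1 ≈ 1.000
  cycle 1 → 1: weight = 6, length = 1, mean = 6/1 ≈ 6.000
  cycle 0 → 1 → 0: weight = 6, length = 2, mean = 6/2 ≈ 3.000
  cycle 1 → 0 → 1: weight = 6, length = 2, mean = 6/2 ≈ 3.000
Minimum mean = 1.000, attained e.g. along the cycle 0 → 0 with weight 1 and length 1. So λ(A) = 1/1 = 1.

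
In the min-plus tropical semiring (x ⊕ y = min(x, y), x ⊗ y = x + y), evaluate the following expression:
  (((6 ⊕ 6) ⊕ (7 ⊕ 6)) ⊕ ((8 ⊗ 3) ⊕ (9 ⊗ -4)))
(((6 ⊕ 6) ⊕ (7 ⊕ 6)) ⊕ ((8 ⊗ 3) ⊕ (9 ⊗ -4))) = 5

Expand innermost to outermost. Recall ⊕ takes the minimum of its arguments and ⊗ takes their sum. Working out the expression (((6 ⊕ 6) ⊕ (7 ⊕ 6)) ⊕ ((8 ⊗ 3) ⊕ (9 ⊗ -4))) gives 5.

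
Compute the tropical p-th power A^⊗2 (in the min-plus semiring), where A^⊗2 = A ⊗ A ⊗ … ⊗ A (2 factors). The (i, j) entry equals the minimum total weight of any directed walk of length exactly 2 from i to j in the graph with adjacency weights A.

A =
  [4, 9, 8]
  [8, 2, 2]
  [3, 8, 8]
A^⊗2 =
  [8, 11, 11]
  [5, 4, 4]
  [7, 10, 10]

Each entry (A^⊗2)_ij equals the minimum over all length-2 walks i = v_0 → v_1 → … → v_2 = j of Σ_t A[v_t][v_{t+1}]. For example, for (i, j) = (0, 2) we minimise over 3 possible intermediate vertex sequences; the minimum is 11, attained along the walk 0 → 1 → 2.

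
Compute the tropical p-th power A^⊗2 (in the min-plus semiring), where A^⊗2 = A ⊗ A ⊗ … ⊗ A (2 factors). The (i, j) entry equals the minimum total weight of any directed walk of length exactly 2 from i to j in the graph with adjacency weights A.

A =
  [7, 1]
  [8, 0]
A^⊗2 =
  [9, 1]
  [8, 0]

Each entry (A^⊗2)_ij equals the minimum over all length-2 walks i = v_0 → v_1 → … → v_2 = j of Σ_t A[v_t][v_{t+1}]. For example, for (i, j) = (0, 1) we minimise over 2 possible intermediate vertex sequences; the minimum is 1, attained along the walk 0 → 1 → 1.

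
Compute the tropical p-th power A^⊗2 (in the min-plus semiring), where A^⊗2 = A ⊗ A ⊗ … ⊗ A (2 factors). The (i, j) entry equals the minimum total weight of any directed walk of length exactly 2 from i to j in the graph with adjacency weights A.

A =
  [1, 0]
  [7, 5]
A^⊗2 =
  [2, 1]
  [8, 7]

Each entry (A^⊗2)_ij equals the minimum over all length-2 walks i = v_0 → v_1 → … → v_2 = j of Σ_t A[v_t][v_{t+1}]. For example, for (i, j) = (0, 1) we minimise over 2 possible intermediate vertex sequences; the minimum is 1, attained along the walk 0 → 0 → 1.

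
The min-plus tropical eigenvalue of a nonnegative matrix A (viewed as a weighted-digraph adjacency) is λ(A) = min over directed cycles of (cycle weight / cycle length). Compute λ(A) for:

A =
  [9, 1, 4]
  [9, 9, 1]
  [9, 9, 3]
λ(A) = 3

Enumerate directed cycles and compute their means (weight / length). Sample:
  cycle 0 → 0: weight = 9, length = 1, mean = 9/1 ≈ 9.000
  cycle 1 → 1: weight = 9, length = 1, mean = 9/1 ≈ 9.000
  cycle 2 → 2: weight = 3, length = 1, mean = 3/1 ≈ 3.000
  cycle 0 → 1 → 0: weight = 10, length = 2, mean = 10/2 ≈ 5.000
  cycle 0 → 2 → 0: weight = 13, length = 2, mean = 13/2 ≈ 6.500
  cycle 1 → 0 → 1: weight = 10, length = 2, mean = 10/2 ≈ 5.000
Minimum mean = 3.000, attained e.g. along the cycle 2 → 2 with weight 3 and length 1. So λ(A) = 3/1 = 3.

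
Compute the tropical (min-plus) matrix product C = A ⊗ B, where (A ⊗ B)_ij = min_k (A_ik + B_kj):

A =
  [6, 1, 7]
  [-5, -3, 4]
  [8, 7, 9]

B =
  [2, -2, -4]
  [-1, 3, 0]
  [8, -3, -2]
A ⊗ B =
  [0, 4, 1]
  [-4, -7, -9]
  [6, 6, 4]

Apply the min-plus product entry-by-entry:
  C[0][0] = min over k of (A[0][0] + B[0][0] = 6 + 2 = 8, A[0][1] + B[1][0] = 1 + -1 = 0, A[0][2] + B[2][0] = 7 + 8 = 15) = 0 (attained at k = 1)
  C[0][1] = min over k of (A[0][0] + B[0][1] = 6 + -2 = 4, A[0][1] + B[1][1] = 1 + 3 = 4, A[0][2] + B[2][1] = 7 + -3 = 4) = 4 (attained at k = 0)
  C[0][2] = min over k of (A[0][0] + B[0][2] = 6 + -4 = 2, A[0][1] + B[1][2] = 1 + 0 = 1, A[0][2] + B[2][2] = 7 + -2 = 5) = 1 (attained at k = 1)
  C[1][0] = min over k of (A[1][0] + B[0][0] = -5 + 2 = -3, A[1][1] + B[1][0] = -3 + -1 = -4, A[1][2] + B[2][0] = 4 + 8 = 12) = -4 (attained at k = 1)
  C[1][1] = min over k of (A[1][0] + B[0][1] = -5 + -2 = -7, A[1][1] + B[1][1] = -3 + 3 = 0, A[1][2] + B[2][1] = 4 + -3 = 1) = -7 (attained at k = 0)
  C[1][2] = min over k of (A[1][0] + B[0][2] = -5 + -4 = -9, A[1][1] + B[1][2] = -3 + 0 = -3, A[1][2] + B[2][2] = 4 + -2 = 2) = -9 (attained at k = 0)
  C[2][0] = min over k of (A[2][0] + B[0][0] = 8 + 2 = 10, A[2][1] + B[1][0] = 7 + -1 = 6, A[2][2] + B[2][0] = 9 + 8 = 17) = 6 (attained at k = 1)
  C[2][1] = min over k of (A[2][0] + B[0][1] = 8 + -2 = 6, A[2][1] + B[1][1] = 7 + 3 = 10, A[2][2] + B[2][1] = 9 + -3 = 6) = 6 (attained at k = 0)
  C[2][2] = min over k of (A[2][0] + B[0][2] = 8 + -4 = 4, A[2][1] + B[1][2] = 7 + 0 = 7, A[2][2] + B[2][2] = 9 + -2 = 7) = 4 (attained at k = 0)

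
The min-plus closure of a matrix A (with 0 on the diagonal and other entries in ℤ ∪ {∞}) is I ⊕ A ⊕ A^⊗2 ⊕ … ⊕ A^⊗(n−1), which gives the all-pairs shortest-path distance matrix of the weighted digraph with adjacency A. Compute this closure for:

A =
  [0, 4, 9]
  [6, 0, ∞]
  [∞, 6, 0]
Closure =
  [0, 4, 9]
  [6, 0, 15]
  [12, 6, 0]

This is the Floyd-Warshall all-pairs shortest-path computation. For each intermediate vertex k = 0, 1, …, 2, update dist[i][j] ← min(dist[i][j], dist[i][k] + dist[k][j]). The final matrix gives, for each (i, j), the minimum total weight of any directed path from i to j (possibly empty when i = j).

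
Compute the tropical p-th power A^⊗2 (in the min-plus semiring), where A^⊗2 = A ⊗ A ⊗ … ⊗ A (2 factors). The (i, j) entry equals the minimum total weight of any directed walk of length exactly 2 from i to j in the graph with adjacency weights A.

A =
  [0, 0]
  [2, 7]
A^⊗2 =
  [0, 0]
  [2, 2]

Each entry (A^⊗2)_ij equals the minimum over all length-2 walks i = v_0 → v_1 → … → v_2 = j of Σ_t A[v_t][v_{t+1}]. For example, for (i, j) = (0, 1) we minimise over 2 possible intermediate vertex sequences; the minimum is 0, attained along the walk 0 → 0 → 1.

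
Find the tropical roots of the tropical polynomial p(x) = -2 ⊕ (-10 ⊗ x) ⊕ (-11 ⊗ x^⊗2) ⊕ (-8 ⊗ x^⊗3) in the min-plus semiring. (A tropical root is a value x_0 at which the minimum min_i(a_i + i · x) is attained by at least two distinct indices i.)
Roots: {-3, 1, 8}

Each tropical root is a break point of the lower envelope of the lines y = a_i + i · x (there are 4 lines, with slopes 0, 1, ..., 3). Only the lines that attain the minimum somewhere contribute to roots; other lines are dominated. Here the surviving (envelope) indices are i = 3, i = 2, i = 1, i = 0.
Intersections between consecutive envelope lines give the roots: for adjacent envelope indices i < j the intersection is x = (a_i − a_j) / (j − i). Reading off the sorted break points: {-3, 1, 8}.
Verification: at each break x_0, at least two indices attain the minimum of min_i(a_i + i · x_0).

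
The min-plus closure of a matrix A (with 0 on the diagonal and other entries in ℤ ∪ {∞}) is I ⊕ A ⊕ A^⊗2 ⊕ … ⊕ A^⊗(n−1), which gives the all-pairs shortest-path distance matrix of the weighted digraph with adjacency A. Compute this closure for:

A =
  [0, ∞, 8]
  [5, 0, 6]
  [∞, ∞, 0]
Closure =
  [0, ∞, 8]
  [5, 0, 6]
  [∞, ∞, 0]

This is the Floyd-Warshall all-pairs shortest-path computation. For each intermediate vertex k = 0, 1, …, 2, update dist[i][j] ← min(dist[i][j], dist[i][k] + dist[k][j]). The final matrix gives, for each (i, j), the minimum total weight of any directed path from i to j (possibly empty when i = j).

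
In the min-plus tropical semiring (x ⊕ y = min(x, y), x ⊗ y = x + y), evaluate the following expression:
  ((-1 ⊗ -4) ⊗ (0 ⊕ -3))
((-1 ⊗ -4) ⊗ (0 ⊕ -3)) = -8

Expand innermost to outermost. Recall ⊕ takes the minimum of its arguments and ⊗ takes their sum. Working out the expression ((-1 ⊗ -4) ⊗ (0 ⊕ -3)) gives -8.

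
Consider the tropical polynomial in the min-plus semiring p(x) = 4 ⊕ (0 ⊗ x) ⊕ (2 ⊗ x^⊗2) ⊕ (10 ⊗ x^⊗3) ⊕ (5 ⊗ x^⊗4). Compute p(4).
p(4) = 4

A tropical monomial a ⊗ x^⊗i evaluates to a + i · x. Evaluating each term at x = 4:
  Term 0 contributes 4 + 0 · 4 = 4
  Term 1 contributes 0 + 1 · 4 = 4
  Term 2 contributes 2 + 2 · 4 = 10
  Term 3 contributes 10 + 3 · 4 = 22
  Term 4 contributes 5 + 4 · 4 = 21
p(4) = ⊕ of these = min[4, 4, 10, 22, 21] = 4.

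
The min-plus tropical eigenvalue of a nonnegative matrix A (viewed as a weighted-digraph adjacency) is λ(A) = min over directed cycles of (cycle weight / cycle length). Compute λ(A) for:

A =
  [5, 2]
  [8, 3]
λ(A) = 3

Enumerate directed cycles and compute their means (weight / length). Sample:
  cycle 0 → 0: weight = 5, length = 1, mean = 5/1 ≈ 5.000
  cycle 1 → 1: weight = 3, length = 1, mean = 3/1 ≈ 3.000
  cycle 0 → 1 → 0: weight = 10, length = 2, mean = 10/2 ≈ 5.000
  cycle 1 → 0 → 1: weight = 10, length = 2, mean = 10/2 ≈ 5.000
Minimum mean = 3.000, attained e.g. along the cycle 1 → 1 with weight 3 and length 1. So λ(A) = 3/1 = 3.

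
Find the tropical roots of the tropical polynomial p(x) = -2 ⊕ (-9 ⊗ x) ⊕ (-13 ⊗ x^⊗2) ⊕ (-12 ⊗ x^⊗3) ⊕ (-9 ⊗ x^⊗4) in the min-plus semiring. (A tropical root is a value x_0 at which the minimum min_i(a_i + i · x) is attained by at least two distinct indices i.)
Roots: {-3, -1, 4, 7}

Each tropical root is a break point of the lower envelope of the lines y = a_i + i · x (there are 5 lines, with slopes 0, 1, ..., 4). Only the lines that attain the minimum somewhere contribute to roots; other lines are dominated. Here the surviving (envelope) indices are i = 4, i = 3, i = 2, i = 1, i = 0.
Intersections between consecutive envelope lines give the roots: for adjacent envelope indices i < j the intersection is x = (a_i − a_j) / (j − i). Reading off the sorted break points: {-3, -1, 4, 7}.
Verification: at each break x_0, at least two indices attain the minimum of min_i(a_i + i · x_0).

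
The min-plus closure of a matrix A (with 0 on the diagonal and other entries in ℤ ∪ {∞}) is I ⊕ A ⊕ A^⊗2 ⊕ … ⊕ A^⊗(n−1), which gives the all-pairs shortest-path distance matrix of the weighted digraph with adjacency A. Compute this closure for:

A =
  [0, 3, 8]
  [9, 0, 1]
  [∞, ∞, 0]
Closure =
  [0, 3, 4]
  [9, 0, 1]
  [∞, ∞, 0]

This is the Floyd-Warshall all-pairs shortest-path computation. For each intermediate vertex k = 0, 1, …, 2, update dist[i][j] ← min(dist[i][j], dist[i][k] + dist[k][j]). The final matrix gives, for each (i, j), the minimum total weight of any directed path from i to j (possibly empty when i = j).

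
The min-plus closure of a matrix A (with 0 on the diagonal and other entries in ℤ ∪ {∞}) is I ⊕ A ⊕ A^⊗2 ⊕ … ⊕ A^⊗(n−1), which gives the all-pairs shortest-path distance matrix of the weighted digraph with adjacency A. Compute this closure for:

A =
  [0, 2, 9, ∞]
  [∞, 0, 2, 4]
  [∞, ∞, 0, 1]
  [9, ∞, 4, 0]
Closure =
  [0, 2, 4, 5]
  [12, 0, 2, 3]
  [10, 12, 0, 1]
  [9, 11, 4, 0]

This is the Floyd-Warshall all-pairs shortest-path computation. For each intermediate vertex k = 0, 1, …, 3, update dist[i][j] ← min(dist[i][j], dist[i][k] + dist[k][j]). The final matrix gives, for each (i, j), the minimum total weight of any directed path from i to j (possibly empty when i = j).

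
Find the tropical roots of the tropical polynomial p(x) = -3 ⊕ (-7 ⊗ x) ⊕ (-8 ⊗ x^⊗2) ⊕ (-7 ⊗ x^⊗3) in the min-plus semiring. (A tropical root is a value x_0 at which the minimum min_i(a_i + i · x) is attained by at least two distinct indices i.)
Roots: {-1, 1, 4}

Each tropical root is a break point of the lower envelope of the lines y = a_i + i · x (there are 4 lines, with slopes 0, 1, ..., 3). Only the lines that attain the minimum somewhere contribute to roots; other lines are dominated. Here the surviving (envelope) indices are i = 3, i = 2, i = 1, i = 0.
Intersections between consecutive envelope lines give the roots: for adjacent envelope indices i < j the intersection is x = (a_i − a_j) / (j − i). Reading off the sorted break points: {-1, 1, 4}.
Verification: at each break x_0, at least two indices attain the minimum of min_i(a_i + i · x_0).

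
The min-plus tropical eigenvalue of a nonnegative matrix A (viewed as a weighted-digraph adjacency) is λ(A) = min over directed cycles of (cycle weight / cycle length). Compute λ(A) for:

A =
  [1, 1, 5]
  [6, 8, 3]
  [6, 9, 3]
λ(A) = 1

Enumerate directed cycles and compute their means (weight / length). Sample:
  cycle 0 → 0: weight = 1, length = 1, mean = 1/1 ≈ 1.000
  cycle 1 → 1: weight = 8, length = 1, mean = 8/1 ≈ 8.000
  cycle 2 → 2: weight = 3, length = 1, mean = 3/1 ≈ 3.000
  cycle 0 → 1 → 0: weight = 7, length = 2, mean = 7/2 ≈ 3.500
  cycle 0 → 2 → 0: weight = 11, length = 2, mean = 11/2 ≈ 5.500
  cycle 1 → 0 → 1: weight = 7, length = 2, mean = 7/2 ≈ 3.500
Minimum mean = 1.000, attained e.g. along the cycle 0 → 0 with weight 1 and length 1. So λ(A) = 1/1 = 1.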